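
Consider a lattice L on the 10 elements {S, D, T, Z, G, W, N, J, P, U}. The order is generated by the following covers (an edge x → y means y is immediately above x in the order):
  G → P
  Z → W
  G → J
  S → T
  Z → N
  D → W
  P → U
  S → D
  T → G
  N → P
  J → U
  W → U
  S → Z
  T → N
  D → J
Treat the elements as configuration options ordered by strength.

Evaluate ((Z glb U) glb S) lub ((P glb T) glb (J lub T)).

Z ∧ U = Z
Z ∧ S = S
P ∧ T = T
J ∨ T = J
T ∧ J = T
S ∨ T = T

T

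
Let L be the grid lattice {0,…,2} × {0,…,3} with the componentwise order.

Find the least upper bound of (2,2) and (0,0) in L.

(2,2)

Common upper bounds of {(2,2), (0,0)}: (2,2), (2,3).
The least among these is (2,2).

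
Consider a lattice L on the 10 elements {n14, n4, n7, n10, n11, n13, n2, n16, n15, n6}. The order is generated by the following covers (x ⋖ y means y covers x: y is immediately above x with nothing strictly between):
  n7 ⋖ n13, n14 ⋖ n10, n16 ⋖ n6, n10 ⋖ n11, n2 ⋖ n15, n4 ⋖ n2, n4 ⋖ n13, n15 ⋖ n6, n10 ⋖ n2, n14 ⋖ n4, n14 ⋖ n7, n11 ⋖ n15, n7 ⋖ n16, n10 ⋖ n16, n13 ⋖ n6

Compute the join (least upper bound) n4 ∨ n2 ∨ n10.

n2

Common upper bounds of {n4, n2, n10}: n15, n2, n6.
The least among these is n2.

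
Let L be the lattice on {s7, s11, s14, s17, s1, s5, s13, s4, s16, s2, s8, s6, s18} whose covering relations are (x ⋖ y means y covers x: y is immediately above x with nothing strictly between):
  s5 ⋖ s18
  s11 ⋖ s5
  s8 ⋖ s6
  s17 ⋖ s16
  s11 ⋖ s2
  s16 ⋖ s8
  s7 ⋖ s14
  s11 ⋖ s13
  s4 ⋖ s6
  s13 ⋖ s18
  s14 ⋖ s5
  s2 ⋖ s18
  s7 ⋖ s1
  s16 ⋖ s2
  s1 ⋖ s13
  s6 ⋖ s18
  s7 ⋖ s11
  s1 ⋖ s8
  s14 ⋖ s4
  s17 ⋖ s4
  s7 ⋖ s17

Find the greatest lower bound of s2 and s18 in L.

Common lower bounds of {s2, s18}: s11, s16, s17, s2, s7.
The greatest among these is s2.

s2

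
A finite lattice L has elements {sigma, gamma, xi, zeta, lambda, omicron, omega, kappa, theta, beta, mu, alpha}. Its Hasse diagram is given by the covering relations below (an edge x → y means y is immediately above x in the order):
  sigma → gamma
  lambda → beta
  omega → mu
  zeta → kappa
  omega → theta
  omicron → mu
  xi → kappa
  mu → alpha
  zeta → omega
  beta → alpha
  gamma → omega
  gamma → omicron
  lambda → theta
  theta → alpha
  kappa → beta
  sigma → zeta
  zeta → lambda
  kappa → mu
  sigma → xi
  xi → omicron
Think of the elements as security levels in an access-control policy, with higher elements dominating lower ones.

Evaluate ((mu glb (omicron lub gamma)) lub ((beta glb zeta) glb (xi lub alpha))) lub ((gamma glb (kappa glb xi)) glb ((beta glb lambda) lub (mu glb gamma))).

mu

omicron ∨ gamma = omicron
mu ∧ omicron = omicron
beta ∧ zeta = zeta
xi ∨ alpha = alpha
zeta ∧ alpha = zeta
omicron ∨ zeta = mu
kappa ∧ xi = xi
gamma ∧ xi = sigma
beta ∧ lambda = lambda
mu ∧ gamma = gamma
lambda ∨ gamma = theta
sigma ∧ theta = sigma
mu ∨ sigma = mu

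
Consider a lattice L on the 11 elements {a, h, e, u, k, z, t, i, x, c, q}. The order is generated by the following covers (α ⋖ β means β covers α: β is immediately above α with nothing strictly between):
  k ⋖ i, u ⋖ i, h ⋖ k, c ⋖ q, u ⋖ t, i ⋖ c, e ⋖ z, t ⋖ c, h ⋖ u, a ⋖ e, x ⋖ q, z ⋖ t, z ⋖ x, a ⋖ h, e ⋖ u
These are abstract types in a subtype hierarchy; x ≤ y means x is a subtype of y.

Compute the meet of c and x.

Common lower bounds of {c, x}: a, e, z.
The greatest among these is z.

z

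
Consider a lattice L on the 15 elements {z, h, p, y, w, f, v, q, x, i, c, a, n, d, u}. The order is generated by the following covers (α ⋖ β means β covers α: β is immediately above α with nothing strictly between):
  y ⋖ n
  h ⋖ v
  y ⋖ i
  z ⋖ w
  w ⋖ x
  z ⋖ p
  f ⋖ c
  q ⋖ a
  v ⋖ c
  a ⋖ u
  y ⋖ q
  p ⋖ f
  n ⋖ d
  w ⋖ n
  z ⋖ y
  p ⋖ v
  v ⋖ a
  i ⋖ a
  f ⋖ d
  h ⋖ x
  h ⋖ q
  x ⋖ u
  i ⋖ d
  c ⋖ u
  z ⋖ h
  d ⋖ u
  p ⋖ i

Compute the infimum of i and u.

i

Common lower bounds of {i, u}: i, p, y, z.
The greatest among these is i.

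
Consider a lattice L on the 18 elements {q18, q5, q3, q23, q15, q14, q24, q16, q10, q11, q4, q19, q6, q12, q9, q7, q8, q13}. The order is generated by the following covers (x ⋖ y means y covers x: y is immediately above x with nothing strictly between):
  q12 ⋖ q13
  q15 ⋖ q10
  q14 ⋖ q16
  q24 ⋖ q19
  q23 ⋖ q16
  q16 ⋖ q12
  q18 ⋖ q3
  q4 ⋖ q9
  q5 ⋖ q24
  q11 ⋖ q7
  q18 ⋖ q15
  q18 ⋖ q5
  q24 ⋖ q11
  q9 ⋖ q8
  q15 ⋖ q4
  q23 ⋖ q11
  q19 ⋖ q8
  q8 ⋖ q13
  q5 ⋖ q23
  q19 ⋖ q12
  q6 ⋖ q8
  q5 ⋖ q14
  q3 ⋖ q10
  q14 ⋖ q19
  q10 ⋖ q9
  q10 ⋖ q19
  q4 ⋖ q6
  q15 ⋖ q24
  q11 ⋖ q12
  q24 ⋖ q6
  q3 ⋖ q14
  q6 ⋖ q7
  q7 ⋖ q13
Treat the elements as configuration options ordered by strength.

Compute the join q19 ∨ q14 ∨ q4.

Common upper bounds of {q19, q14, q4}: q13, q8.
The least among these is q8.

q8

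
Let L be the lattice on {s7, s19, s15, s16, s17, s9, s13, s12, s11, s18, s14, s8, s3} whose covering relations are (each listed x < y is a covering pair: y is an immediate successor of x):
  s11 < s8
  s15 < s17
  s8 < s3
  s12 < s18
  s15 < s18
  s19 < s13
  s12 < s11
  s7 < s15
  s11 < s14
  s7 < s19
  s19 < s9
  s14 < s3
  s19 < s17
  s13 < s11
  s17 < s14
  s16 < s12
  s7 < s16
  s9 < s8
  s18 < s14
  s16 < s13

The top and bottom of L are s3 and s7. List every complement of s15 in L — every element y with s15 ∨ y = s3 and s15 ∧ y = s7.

s8, s9

Need y with s15 ∨ y = s3 and s15 ∧ y = s7.
Checking each element gives: s8, s9.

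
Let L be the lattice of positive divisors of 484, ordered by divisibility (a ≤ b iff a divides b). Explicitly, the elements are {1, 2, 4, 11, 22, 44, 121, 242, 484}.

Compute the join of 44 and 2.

In the divisibility order, the join is the least common multiple: lcm(44, 2) = 44.

44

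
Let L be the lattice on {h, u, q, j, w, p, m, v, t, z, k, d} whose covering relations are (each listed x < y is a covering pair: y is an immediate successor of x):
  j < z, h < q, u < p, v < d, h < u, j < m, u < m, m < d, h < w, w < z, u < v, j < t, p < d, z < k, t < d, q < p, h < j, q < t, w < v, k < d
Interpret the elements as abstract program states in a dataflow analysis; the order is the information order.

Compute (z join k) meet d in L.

z ∨ k = k
k ∧ d = k

k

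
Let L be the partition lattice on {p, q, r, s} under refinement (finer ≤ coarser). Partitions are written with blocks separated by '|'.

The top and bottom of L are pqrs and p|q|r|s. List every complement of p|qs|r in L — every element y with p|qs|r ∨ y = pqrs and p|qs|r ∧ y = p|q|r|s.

pqr|s, pq|rs, prs|q, ps|qr

Need y with p|qs|r ∨ y = pqrs and p|qs|r ∧ y = p|q|r|s.
Checking each element gives: pqr|s, pq|rs, prs|q, ps|qr.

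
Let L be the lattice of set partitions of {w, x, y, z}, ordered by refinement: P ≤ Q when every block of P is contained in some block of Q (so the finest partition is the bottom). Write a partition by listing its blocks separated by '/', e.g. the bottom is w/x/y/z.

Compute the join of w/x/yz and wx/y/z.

wx/yz

The join of w/x/yz and wx/y/z merges any blocks that overlap across the partitions, giving wx/yz.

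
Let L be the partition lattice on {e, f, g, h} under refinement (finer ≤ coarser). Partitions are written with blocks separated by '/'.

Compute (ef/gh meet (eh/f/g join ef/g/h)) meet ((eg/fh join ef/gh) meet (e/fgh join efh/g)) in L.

eh/f/g ∨ ef/g/h = efh/g
ef/gh ∧ efh/g = ef/g/h
eg/fh ∨ ef/gh = efgh
e/fgh ∨ efh/g = efgh
efgh ∧ efgh = efgh
ef/g/h ∧ efgh = ef/g/h

ef/g/h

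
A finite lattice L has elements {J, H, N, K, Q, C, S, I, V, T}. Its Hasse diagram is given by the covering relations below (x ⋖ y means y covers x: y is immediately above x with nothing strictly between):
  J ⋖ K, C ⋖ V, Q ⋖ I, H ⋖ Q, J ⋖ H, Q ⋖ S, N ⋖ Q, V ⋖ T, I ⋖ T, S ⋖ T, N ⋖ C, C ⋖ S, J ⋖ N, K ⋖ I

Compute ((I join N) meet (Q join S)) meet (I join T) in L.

I ∨ N = I
Q ∨ S = S
I ∧ S = Q
I ∨ T = T
Q ∧ T = Q

Q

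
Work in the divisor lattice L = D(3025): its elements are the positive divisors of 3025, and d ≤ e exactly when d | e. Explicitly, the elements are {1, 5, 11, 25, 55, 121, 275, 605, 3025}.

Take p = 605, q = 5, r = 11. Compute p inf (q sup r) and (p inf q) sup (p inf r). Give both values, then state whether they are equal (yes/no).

q sup r = 55, so p inf (q sup r) = 605 inf 55 = 55.
p inf q = 5 and p inf r = 11, so (p inf q) sup (p inf r) = 5 sup 11 = 55.
Equal: yes.

55; 55; yes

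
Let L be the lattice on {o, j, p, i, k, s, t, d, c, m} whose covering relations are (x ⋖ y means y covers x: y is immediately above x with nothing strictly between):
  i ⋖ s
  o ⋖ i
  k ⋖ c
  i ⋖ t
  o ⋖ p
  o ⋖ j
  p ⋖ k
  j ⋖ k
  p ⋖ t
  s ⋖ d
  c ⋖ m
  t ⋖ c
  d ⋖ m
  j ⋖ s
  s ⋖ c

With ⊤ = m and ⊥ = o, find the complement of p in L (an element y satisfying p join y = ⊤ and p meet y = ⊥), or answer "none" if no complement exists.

d

Need y with p ∨ y = m and p ∧ y = o.
Checking each element gives: d.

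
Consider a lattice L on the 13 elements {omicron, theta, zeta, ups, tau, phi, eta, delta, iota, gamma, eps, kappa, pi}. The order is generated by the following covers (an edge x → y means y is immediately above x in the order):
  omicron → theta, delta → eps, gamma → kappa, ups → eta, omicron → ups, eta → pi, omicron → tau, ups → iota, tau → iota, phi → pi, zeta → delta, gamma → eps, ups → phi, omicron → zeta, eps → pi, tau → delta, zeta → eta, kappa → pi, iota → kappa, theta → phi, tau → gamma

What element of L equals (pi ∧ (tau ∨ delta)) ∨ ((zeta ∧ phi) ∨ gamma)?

eps

tau ∨ delta = delta
pi ∧ delta = delta
zeta ∧ phi = omicron
omicron ∨ gamma = gamma
delta ∨ gamma = eps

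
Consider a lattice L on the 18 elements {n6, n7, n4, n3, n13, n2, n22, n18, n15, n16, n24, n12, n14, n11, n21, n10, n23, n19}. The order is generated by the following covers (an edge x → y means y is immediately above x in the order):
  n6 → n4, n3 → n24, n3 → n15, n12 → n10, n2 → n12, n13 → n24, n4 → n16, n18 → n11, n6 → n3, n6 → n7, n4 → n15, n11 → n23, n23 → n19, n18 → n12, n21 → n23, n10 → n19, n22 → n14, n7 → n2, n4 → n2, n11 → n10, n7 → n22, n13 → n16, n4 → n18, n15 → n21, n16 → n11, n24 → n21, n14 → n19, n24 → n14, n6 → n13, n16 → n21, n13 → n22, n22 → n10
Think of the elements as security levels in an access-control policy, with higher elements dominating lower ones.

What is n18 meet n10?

n18

Common lower bounds of {n18, n10}: n18, n4, n6.
The greatest among these is n18.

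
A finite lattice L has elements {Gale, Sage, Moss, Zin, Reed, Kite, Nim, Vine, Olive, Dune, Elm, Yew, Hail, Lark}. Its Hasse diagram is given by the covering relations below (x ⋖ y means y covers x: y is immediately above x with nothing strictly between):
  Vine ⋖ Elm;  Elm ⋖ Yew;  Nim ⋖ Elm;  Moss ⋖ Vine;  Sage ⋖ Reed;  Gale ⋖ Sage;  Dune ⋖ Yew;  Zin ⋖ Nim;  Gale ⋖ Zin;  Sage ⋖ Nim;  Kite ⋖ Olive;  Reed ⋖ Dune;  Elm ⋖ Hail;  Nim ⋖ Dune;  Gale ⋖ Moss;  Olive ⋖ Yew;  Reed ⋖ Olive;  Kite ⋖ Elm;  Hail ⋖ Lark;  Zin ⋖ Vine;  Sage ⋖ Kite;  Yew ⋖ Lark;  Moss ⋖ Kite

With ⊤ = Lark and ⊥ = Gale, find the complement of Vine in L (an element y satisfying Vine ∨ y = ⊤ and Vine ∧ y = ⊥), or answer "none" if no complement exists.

none

For every candidate y, either Vine ∨ y ≠ Lark or Vine ∧ y ≠ Gale; no complement exists.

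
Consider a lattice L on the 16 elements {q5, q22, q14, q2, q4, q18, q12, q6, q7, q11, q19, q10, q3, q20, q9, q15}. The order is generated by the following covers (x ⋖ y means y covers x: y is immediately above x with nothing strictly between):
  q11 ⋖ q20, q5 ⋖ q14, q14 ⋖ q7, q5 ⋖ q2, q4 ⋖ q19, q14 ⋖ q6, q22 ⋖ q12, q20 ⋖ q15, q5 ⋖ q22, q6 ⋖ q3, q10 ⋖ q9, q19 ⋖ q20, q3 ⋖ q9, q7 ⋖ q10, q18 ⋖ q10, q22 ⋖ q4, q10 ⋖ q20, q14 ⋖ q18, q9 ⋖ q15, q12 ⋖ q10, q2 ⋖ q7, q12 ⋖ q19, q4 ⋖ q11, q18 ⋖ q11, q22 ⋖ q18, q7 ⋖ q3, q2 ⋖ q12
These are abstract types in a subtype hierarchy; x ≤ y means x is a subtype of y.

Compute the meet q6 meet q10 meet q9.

q14

Common lower bounds of {q6, q10, q9}: q14, q5.
The greatest among these is q14.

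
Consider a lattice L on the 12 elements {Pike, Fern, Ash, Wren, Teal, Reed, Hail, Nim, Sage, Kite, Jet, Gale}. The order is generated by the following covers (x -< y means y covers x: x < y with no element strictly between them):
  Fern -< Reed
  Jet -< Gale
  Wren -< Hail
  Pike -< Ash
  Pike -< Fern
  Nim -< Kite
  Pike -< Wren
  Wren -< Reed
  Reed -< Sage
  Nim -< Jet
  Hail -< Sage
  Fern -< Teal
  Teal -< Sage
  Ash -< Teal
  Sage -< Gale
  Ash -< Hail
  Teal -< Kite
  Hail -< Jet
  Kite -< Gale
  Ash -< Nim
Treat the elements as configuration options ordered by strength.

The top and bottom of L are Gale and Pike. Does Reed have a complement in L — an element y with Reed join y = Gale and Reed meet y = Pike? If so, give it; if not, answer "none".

Need y with Reed ∨ y = Gale and Reed ∧ y = Pike.
Checking each element gives: Nim.

Nim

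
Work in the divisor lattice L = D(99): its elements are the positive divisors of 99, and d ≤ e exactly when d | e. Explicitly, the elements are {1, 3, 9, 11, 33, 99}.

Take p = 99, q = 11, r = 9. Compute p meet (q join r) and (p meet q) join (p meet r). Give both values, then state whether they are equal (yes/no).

q join r = 99, so p meet (q join r) = 99 meet 99 = 99.
p meet q = 11 and p meet r = 9, so (p meet q) join (p meet r) = 11 join 9 = 99.
Equal: yes.

99; 99; yes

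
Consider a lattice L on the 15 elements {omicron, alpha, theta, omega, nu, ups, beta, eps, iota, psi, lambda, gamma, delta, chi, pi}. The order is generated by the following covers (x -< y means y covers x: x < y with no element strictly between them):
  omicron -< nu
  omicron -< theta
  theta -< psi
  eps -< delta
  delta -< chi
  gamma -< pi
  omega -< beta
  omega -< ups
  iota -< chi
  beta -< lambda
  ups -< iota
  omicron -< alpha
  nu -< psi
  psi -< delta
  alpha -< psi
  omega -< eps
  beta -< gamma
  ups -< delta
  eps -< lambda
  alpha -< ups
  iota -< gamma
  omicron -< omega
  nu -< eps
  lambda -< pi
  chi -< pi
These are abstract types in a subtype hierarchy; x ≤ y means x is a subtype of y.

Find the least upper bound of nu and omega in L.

Common upper bounds of {nu, omega}: chi, delta, eps, lambda, pi.
The least among these is eps.

eps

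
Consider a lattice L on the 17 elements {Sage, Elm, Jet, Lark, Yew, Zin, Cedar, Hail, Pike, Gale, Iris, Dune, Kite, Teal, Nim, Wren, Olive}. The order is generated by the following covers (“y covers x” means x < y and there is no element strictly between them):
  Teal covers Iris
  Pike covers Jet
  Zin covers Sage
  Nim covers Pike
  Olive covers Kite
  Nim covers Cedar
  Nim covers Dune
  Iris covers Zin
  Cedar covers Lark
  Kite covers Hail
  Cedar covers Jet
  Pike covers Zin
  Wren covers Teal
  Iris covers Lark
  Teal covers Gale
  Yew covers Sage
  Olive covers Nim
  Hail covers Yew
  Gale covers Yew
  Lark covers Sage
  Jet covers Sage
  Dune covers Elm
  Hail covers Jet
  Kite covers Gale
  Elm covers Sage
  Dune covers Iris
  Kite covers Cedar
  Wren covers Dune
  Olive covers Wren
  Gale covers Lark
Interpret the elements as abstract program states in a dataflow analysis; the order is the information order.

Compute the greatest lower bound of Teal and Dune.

Common lower bounds of {Teal, Dune}: Iris, Lark, Sage, Zin.
The greatest among these is Iris.

Iris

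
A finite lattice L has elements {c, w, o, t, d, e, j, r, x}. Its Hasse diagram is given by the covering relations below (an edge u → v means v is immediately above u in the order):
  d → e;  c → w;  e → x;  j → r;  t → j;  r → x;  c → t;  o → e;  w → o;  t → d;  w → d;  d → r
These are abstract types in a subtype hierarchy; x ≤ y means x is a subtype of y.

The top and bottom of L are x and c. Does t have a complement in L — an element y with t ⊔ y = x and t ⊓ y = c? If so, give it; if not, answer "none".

none

For every candidate y, either t ∨ y ≠ x or t ∧ y ≠ c; no complement exists.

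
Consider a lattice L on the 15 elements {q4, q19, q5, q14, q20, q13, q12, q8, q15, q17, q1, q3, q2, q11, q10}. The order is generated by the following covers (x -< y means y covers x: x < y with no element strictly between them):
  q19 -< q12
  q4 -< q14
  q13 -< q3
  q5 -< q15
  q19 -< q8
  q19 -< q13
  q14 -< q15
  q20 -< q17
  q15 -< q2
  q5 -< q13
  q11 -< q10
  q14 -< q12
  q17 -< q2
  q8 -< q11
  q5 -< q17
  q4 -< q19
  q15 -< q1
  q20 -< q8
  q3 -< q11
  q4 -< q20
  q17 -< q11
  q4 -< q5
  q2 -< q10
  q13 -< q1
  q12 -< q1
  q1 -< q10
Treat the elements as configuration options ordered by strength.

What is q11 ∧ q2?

q17

Common lower bounds of {q11, q2}: q17, q20, q4, q5.
The greatest among these is q17.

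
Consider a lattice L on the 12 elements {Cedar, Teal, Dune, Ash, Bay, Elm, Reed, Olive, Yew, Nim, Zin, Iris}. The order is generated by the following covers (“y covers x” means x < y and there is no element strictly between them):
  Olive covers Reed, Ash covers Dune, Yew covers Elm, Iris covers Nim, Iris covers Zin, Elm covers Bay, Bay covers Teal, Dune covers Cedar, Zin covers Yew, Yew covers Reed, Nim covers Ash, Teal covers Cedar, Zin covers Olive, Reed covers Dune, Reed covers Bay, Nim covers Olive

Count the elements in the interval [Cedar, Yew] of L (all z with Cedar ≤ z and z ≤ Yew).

The interval [Cedar, Yew] = {Bay, Cedar, Dune, Elm, Reed, Teal, Yew}, which has 7 elements.

7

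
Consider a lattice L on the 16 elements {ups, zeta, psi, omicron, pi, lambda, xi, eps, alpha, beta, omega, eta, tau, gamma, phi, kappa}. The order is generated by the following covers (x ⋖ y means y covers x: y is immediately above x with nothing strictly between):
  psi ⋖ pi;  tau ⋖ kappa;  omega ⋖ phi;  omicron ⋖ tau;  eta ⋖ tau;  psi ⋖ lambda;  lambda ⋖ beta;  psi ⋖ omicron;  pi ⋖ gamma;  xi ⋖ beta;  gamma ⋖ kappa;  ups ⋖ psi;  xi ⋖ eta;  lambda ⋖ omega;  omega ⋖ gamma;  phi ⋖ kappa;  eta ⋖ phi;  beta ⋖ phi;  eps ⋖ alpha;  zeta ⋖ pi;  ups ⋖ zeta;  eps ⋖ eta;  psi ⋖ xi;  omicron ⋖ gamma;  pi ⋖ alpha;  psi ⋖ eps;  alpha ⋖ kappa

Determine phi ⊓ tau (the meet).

Common lower bounds of {phi, tau}: eps, eta, psi, ups, xi.
The greatest among these is eta.

eta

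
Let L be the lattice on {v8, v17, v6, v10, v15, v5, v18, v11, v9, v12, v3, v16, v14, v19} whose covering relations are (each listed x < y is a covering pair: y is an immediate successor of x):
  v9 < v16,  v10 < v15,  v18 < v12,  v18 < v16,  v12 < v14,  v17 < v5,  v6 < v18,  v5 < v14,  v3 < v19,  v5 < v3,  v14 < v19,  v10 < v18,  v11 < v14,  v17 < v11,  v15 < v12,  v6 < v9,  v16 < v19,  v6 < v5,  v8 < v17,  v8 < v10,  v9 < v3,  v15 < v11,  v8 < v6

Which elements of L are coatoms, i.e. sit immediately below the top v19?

v14, v16, v3

The coatoms are exactly the elements covered by v19: v14, v16, v3.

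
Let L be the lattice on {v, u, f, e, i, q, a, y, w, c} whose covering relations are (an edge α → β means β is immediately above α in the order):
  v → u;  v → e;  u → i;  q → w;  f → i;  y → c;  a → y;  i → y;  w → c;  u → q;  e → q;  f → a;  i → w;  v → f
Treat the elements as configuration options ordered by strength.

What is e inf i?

Common lower bounds of {e, i}: v.
The greatest among these is v.

v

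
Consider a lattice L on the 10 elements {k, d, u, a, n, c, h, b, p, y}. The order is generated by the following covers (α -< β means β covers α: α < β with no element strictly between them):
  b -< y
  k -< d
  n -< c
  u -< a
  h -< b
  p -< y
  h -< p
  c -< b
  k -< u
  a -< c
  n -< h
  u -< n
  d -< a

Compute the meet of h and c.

n

Common lower bounds of {h, c}: k, n, u.
The greatest among these is n.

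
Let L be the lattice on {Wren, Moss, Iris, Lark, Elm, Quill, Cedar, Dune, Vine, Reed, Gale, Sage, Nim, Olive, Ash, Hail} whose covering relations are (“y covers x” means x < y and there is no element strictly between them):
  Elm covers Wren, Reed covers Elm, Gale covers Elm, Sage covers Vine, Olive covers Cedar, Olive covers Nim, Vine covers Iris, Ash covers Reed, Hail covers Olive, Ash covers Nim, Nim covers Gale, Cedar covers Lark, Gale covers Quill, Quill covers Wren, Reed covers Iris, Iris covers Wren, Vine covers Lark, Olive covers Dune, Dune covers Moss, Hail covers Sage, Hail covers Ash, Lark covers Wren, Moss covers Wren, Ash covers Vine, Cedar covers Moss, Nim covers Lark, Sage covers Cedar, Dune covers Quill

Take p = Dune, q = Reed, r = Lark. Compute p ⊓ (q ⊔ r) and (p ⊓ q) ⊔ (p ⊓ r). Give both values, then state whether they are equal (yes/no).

q ⊔ r = Ash, so p ⊓ (q ⊔ r) = Dune ⊓ Ash = Quill.
p ⊓ q = Wren and p ⊓ r = Wren, so (p ⊓ q) ⊔ (p ⊓ r) = Wren ⊔ Wren = Wren.
Equal: no.

Quill; Wren; no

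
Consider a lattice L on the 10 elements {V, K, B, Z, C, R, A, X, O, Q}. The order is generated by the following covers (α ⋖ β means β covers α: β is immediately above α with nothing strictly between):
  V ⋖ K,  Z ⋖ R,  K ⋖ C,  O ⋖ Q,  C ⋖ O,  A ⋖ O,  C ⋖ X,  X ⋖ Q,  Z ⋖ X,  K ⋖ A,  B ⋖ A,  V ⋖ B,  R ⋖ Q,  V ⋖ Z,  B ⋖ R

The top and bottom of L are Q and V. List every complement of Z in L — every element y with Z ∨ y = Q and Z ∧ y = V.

Need y with Z ∨ y = Q and Z ∧ y = V.
Checking each element gives: A, O.

A, O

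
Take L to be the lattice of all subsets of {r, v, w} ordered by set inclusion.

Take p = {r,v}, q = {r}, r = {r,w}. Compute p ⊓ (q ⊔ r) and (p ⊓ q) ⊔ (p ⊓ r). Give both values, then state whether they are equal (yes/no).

{r}; {r}; yes

q ⊔ r = {r,w}, so p ⊓ (q ⊔ r) = {r,v} ⊓ {r,w} = {r}.
p ⊓ q = {r} and p ⊓ r = {r}, so (p ⊓ q) ⊔ (p ⊓ r) = {r} ⊔ {r} = {r}.
Equal: yes.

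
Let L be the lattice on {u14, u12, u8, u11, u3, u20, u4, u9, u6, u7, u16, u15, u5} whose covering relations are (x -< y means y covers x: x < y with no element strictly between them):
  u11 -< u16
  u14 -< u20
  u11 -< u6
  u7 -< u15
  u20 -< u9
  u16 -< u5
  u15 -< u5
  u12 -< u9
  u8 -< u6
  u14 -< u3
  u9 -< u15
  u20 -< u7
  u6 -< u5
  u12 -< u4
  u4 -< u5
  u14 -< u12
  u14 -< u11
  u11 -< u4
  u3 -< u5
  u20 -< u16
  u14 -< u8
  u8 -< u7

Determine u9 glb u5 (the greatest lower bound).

Common lower bounds of {u9, u5}: u12, u14, u20, u9.
The greatest among these is u9.

u9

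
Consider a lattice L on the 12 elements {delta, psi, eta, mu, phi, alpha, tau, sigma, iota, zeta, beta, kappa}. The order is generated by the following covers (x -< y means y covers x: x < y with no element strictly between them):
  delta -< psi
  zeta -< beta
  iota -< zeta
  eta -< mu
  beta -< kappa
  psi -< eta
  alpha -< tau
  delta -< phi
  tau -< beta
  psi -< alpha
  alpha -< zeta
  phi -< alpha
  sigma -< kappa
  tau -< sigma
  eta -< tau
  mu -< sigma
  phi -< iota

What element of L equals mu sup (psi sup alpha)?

psi ∨ alpha = alpha
mu ∨ alpha = sigma

sigma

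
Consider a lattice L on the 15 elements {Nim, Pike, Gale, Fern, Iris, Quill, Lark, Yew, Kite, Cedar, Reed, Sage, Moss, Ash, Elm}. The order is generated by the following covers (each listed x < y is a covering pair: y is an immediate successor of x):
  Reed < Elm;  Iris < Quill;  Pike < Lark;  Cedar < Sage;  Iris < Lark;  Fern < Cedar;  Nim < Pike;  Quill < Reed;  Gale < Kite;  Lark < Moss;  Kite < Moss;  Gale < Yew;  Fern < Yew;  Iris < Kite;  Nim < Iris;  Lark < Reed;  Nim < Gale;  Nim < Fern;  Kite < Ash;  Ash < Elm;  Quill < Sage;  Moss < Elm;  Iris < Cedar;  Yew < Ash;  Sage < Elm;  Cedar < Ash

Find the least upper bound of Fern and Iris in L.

Common upper bounds of {Fern, Iris}: Ash, Cedar, Elm, Sage.
The least among these is Cedar.

Cedar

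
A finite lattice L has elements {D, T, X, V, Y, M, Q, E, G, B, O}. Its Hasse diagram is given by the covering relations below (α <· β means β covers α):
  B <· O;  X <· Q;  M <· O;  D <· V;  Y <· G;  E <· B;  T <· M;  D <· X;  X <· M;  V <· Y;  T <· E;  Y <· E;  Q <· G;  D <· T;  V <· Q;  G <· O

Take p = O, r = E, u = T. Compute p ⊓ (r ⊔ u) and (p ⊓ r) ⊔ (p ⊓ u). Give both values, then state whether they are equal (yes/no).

r ⊔ u = E, so p ⊓ (r ⊔ u) = O ⊓ E = E.
p ⊓ r = E and p ⊓ u = T, so (p ⊓ r) ⊔ (p ⊓ u) = E ⊔ T = E.
Equal: yes.

E; E; yes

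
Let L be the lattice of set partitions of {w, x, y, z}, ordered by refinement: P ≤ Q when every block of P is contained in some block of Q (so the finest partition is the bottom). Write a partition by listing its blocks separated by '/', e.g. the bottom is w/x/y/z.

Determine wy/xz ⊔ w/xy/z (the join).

wxyz

Common upper bounds of {wy/xz, w/xy/z}: wxyz.
The least among these is wxyz.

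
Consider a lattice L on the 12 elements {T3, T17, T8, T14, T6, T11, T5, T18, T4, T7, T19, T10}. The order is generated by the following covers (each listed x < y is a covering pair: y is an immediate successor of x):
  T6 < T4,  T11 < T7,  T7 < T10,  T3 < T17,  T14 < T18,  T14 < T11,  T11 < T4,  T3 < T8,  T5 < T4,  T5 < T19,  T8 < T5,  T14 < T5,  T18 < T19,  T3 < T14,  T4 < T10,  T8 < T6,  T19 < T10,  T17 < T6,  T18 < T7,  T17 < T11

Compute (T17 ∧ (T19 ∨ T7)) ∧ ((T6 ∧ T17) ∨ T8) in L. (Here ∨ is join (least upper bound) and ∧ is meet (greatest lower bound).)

T17

T19 ∨ T7 = T10
T17 ∧ T10 = T17
T6 ∧ T17 = T17
T17 ∨ T8 = T6
T17 ∧ T6 = T17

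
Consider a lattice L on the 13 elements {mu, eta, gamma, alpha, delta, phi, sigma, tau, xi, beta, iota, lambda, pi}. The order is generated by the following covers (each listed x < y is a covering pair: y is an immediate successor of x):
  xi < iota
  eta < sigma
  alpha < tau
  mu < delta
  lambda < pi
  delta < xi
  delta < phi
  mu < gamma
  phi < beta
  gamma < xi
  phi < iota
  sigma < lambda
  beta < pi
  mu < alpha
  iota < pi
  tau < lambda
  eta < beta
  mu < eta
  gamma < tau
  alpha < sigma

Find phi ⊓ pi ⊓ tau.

mu

Common lower bounds of {phi, pi, tau}: mu.
The greatest among these is mu.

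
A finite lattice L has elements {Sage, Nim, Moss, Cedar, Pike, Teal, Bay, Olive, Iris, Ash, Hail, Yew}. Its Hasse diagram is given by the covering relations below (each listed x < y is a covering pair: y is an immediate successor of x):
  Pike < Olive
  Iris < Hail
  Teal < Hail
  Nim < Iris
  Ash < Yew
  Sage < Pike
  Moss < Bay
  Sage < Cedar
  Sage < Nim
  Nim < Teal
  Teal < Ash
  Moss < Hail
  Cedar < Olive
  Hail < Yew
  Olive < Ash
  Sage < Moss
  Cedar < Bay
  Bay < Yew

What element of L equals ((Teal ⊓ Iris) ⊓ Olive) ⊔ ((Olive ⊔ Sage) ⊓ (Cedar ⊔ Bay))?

Teal ∧ Iris = Nim
Nim ∧ Olive = Sage
Olive ∨ Sage = Olive
Cedar ∨ Bay = Bay
Olive ∧ Bay = Cedar
Sage ∨ Cedar = Cedar

Cedar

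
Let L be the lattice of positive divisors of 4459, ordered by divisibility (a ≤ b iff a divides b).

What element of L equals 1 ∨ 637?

637

1 ∨ 637 = 637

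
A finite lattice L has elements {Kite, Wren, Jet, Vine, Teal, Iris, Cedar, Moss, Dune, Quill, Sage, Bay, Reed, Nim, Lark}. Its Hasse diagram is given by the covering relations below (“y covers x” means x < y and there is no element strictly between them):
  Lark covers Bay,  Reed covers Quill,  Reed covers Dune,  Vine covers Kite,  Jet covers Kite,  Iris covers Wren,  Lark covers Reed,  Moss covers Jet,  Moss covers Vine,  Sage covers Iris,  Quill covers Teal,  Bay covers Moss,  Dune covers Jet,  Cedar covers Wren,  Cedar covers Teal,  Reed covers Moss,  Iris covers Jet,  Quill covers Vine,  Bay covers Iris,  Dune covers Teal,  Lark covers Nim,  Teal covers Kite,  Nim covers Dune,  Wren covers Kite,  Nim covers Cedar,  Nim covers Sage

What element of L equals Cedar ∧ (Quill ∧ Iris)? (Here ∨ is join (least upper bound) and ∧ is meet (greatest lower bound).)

Quill ∧ Iris = Kite
Cedar ∧ Kite = Kite

Kite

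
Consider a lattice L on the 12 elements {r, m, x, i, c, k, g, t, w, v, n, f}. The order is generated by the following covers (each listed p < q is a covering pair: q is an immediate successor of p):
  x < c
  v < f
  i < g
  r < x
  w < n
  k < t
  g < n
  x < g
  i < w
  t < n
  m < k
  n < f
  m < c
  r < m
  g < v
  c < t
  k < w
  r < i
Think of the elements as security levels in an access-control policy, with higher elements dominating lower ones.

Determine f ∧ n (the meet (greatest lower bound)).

n

Common lower bounds of {f, n}: c, g, i, k, m, n, r, t, w, x.
The greatest among these is n.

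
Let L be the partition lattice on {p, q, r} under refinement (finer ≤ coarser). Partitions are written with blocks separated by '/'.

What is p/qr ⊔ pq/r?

pqr

The join of p/qr and pq/r merges any blocks that overlap across the partitions, giving pqr.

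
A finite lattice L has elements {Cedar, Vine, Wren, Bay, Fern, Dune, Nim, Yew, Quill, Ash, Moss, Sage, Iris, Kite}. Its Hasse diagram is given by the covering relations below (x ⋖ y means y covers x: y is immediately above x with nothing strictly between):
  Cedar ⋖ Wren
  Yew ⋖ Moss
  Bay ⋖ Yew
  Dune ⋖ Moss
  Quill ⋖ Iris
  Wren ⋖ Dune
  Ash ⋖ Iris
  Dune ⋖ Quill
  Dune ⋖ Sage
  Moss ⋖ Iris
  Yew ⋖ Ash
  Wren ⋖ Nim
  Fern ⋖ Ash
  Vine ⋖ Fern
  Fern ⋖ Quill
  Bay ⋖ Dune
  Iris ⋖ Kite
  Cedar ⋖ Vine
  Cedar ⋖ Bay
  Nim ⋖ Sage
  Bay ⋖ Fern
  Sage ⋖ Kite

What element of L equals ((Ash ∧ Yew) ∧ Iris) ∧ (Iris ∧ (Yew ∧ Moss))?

Ash ∧ Yew = Yew
Yew ∧ Iris = Yew
Yew ∧ Moss = Yew
Iris ∧ Yew = Yew
Yew ∧ Yew = Yew

Yew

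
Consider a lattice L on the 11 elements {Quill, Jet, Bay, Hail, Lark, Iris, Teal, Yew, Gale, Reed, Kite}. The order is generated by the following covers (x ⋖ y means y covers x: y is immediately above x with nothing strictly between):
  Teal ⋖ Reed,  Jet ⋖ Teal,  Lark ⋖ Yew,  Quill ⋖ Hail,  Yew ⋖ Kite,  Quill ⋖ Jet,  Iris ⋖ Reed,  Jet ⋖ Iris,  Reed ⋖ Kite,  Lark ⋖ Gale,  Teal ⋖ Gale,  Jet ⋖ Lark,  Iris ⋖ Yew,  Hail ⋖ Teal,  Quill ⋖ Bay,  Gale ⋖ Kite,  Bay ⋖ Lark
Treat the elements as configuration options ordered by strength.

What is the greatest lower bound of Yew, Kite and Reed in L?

Common lower bounds of {Yew, Kite, Reed}: Iris, Jet, Quill.
The greatest among these is Iris.

Iris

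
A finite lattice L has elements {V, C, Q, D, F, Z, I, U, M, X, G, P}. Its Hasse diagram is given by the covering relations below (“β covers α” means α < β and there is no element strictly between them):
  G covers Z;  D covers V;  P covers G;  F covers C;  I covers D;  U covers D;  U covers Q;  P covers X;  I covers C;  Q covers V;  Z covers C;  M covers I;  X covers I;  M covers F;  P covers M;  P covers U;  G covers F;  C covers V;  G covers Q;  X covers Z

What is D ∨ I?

Common upper bounds of {D, I}: I, M, P, X.
The least among these is I.

I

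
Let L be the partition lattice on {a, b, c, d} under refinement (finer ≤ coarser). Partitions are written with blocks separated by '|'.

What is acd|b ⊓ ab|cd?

Common lower bounds of {acd|b, ab|cd}: a|b|cd, a|b|c|d.
The greatest among these is a|b|cd.

a|b|cd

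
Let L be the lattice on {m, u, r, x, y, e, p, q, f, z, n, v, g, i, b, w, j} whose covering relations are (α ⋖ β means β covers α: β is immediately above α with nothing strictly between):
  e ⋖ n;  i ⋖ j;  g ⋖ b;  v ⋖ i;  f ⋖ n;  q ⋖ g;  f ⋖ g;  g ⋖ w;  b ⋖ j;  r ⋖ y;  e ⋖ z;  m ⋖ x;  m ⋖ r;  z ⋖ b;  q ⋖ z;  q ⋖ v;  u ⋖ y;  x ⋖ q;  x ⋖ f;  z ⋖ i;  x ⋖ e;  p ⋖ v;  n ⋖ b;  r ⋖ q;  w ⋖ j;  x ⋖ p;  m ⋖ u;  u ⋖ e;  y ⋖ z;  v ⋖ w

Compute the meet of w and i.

v

Common lower bounds of {w, i}: m, p, q, r, v, x.
The greatest among these is v.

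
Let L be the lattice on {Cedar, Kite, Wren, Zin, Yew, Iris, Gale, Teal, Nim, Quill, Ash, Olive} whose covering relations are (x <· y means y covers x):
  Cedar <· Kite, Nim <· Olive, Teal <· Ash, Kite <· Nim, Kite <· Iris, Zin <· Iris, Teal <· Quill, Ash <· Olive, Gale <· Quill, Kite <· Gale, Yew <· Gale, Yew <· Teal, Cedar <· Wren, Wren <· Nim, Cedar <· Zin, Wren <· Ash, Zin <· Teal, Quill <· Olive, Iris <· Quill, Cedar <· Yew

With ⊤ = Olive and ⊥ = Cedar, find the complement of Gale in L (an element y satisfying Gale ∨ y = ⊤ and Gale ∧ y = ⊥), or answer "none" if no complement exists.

Need y with Gale ∨ y = Olive and Gale ∧ y = Cedar.
Checking each element gives: Wren.

Wren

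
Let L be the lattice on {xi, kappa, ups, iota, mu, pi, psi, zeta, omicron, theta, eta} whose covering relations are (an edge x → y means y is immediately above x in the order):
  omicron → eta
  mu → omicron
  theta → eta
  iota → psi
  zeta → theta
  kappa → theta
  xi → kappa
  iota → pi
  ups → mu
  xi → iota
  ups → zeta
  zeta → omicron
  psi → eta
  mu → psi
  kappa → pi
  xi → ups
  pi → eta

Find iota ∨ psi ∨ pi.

eta

Common upper bounds of {iota, psi, pi}: eta.
The least among these is eta.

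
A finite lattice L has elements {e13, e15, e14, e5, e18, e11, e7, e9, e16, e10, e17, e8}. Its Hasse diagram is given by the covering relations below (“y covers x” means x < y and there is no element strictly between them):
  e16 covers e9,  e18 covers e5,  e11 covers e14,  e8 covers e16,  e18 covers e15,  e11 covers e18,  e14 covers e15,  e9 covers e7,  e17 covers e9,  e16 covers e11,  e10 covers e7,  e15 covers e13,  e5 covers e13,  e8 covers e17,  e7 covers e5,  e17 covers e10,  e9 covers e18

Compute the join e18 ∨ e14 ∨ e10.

Common upper bounds of {e18, e14, e10}: e8.
The least among these is e8.

e8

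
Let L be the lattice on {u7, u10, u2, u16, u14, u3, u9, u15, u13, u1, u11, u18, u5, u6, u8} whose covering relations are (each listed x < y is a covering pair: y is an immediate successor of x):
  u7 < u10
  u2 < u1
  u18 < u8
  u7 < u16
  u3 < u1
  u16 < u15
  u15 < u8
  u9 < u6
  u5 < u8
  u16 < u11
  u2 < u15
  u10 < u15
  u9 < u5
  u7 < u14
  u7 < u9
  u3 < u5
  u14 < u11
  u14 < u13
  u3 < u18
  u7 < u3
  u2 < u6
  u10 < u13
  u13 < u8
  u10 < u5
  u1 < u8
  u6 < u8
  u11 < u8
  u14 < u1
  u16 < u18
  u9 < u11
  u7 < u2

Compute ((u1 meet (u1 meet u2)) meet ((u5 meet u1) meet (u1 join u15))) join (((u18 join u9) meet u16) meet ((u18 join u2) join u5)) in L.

u16

u1 ∧ u2 = u2
u1 ∧ u2 = u2
u5 ∧ u1 = u3
u1 ∨ u15 = u8
u3 ∧ u8 = u3
u2 ∧ u3 = u7
u18 ∨ u9 = u8
u8 ∧ u16 = u16
u18 ∨ u2 = u8
u8 ∨ u5 = u8
u16 ∧ u8 = u16
u7 ∨ u16 = u16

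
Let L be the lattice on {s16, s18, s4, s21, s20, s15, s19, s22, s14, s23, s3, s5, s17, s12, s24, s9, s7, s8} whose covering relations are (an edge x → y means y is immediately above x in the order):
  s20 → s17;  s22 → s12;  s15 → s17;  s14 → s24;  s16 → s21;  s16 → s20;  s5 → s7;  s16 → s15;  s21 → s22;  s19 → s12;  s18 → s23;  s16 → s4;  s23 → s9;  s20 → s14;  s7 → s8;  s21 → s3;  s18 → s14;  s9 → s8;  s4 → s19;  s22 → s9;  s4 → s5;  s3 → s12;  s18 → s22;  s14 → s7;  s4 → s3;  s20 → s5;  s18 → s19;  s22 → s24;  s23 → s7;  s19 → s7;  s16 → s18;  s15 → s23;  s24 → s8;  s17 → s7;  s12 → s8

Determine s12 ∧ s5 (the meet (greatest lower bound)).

s4

Common lower bounds of {s12, s5}: s16, s4.
The greatest among these is s4.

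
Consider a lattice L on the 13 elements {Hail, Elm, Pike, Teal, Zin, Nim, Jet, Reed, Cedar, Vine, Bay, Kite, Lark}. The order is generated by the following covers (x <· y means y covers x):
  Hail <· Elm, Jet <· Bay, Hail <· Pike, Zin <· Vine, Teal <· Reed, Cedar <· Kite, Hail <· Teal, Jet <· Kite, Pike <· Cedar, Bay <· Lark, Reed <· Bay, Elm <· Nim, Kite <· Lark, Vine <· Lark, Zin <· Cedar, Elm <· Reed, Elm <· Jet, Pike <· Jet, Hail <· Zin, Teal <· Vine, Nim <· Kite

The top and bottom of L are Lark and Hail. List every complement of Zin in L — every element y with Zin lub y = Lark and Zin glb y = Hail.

Need y with Zin ∨ y = Lark and Zin ∧ y = Hail.
Checking each element gives: Bay, Reed.

Bay, Reed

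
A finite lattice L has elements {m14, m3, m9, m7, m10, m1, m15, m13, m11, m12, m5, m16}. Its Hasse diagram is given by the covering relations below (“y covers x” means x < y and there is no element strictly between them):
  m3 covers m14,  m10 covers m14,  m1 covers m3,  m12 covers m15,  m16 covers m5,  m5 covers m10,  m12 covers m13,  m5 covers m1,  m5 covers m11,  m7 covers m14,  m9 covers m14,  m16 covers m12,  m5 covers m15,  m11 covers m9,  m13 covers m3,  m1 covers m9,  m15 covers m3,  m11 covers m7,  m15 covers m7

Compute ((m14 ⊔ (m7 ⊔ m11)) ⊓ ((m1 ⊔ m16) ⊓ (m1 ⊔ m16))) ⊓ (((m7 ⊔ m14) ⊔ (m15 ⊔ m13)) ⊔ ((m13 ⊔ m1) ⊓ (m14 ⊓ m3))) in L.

m7

m7 ∨ m11 = m11
m14 ∨ m11 = m11
m1 ∨ m16 = m16
m1 ∨ m16 = m16
m16 ∧ m16 = m16
m11 ∧ m16 = m11
m7 ∨ m14 = m7
m15 ∨ m13 = m12
m7 ∨ m12 = m12
m13 ∨ m1 = m16
m14 ∧ m3 = m14
m16 ∧ m14 = m14
m12 ∨ m14 = m12
m11 ∧ m12 = m7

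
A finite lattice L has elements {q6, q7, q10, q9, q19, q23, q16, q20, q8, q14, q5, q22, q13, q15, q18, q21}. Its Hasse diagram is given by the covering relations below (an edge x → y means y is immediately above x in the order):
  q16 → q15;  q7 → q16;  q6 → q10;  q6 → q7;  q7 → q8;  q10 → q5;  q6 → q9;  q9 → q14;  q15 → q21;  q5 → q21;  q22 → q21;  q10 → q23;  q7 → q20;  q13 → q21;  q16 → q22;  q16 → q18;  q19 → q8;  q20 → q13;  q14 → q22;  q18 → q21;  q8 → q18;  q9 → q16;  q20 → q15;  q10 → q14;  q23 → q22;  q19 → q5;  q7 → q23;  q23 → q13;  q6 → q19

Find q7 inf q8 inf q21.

q7

Common lower bounds of {q7, q8, q21}: q6, q7.
The greatest among these is q7.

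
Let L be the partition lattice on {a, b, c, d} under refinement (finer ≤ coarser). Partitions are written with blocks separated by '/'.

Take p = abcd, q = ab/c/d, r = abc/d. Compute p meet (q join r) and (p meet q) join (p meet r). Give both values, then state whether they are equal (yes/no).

abc/d; abc/d; yes

q join r = abc/d, so p meet (q join r) = abcd meet abc/d = abc/d.
p meet q = ab/c/d and p meet r = abc/d, so (p meet q) join (p meet r) = ab/c/d join abc/d = abc/d.
Equal: yes.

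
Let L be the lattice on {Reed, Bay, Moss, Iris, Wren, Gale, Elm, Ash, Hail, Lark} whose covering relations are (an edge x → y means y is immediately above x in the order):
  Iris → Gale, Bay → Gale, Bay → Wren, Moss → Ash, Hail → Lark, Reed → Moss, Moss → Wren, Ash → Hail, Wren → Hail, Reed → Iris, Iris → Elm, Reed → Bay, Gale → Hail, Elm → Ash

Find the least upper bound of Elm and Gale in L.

Hail

Common upper bounds of {Elm, Gale}: Hail, Lark.
The least among these is Hail.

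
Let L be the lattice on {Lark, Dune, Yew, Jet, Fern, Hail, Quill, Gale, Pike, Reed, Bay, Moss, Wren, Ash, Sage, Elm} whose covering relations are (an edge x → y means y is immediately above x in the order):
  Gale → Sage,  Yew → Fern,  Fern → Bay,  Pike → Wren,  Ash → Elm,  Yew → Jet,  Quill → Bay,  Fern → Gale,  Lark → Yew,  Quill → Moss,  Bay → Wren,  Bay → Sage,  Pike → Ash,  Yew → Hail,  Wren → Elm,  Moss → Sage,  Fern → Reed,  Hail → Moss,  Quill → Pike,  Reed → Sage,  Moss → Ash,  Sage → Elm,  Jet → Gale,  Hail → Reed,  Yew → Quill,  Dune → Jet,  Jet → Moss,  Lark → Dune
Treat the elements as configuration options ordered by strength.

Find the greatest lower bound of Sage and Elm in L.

Sage

Common lower bounds of {Sage, Elm}: Bay, Dune, Fern, Gale, Hail, Jet, Lark, Moss, Quill, Reed, Sage, Yew.
The greatest among these is Sage.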